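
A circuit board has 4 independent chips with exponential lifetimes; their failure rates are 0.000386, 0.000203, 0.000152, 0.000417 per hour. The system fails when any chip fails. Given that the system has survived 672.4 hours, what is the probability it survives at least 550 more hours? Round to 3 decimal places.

0.529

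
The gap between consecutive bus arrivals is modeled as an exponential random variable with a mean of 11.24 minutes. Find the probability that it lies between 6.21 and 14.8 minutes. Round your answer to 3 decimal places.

The rate is λ = 1/11.24 = 0.088968 per minute.
P(6.21 < X < 14.8) = e^(−λ·6.21) − e^(−λ·14.8) = 0.57551 − 0.26801 ≈ 0.308.

0.308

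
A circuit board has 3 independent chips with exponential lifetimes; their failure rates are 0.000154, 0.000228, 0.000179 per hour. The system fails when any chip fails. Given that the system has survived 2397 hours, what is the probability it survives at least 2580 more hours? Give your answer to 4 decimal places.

Time to first failure ~ Exp(Σλ) with Σλ = 0.000561.
By memorylessness, P(T > 2397+2580 | T > 2397) = P(T > 2580) = e^(−0.000561·2580) ≈ 0.2352.

0.2352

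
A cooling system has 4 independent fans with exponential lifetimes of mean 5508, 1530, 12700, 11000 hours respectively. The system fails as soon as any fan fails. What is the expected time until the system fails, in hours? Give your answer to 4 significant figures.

995.2

The first failure time is exponential with rate Σλ_i = 1/5508 + 1/1530 + 1/12700 + 1/11000 = 0.0010048 per hour.
E[min] = 1/Σλ = 1/0.0010048 = 995.225 hours.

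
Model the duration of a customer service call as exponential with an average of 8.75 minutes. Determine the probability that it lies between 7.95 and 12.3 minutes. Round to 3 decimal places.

0.158

The rate is λ = 1/8.75 = 0.114286 per minute.
P(7.95 < X < 12.3) = e^(−λ·7.95) − e^(−λ·12.3) = 0.40310 − 0.24519 ≈ 0.158.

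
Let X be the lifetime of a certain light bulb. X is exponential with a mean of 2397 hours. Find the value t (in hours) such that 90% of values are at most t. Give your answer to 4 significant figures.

5519

The rate is λ = 1/2397 = 0.000417188 per hour.
Set 1 − e^(−λt) = 0.9, so t = −ln(0.1)/λ = 2.3026/0.000417188 ≈ 5519.3 hours.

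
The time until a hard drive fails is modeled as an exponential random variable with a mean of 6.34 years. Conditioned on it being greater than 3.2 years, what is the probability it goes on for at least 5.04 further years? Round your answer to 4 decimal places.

The rate is λ = 1/6.34 = 0.157729 per year.
P(X > s+t | X > s) = e^(−λ(s+t))/e^(−λs) = e^(−λt), independent of s = 3.2.
P(X > 5.04) = e^(−0.79495) ≈ 0.4516.

0.4516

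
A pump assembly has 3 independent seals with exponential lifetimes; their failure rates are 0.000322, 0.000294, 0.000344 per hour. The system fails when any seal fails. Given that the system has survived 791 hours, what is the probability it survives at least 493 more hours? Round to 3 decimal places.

0.623

Time to first failure ~ Exp(Σλ) with Σλ = 0.00096.
By memorylessness, P(T > 791+493 | T > 791) = P(T > 493) = e^(−0.00096·493) ≈ 0.623.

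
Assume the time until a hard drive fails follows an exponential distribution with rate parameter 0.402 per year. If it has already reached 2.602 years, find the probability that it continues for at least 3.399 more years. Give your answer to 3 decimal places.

0.255

By the memoryless property, P(X > 2.602+3.399 | X > 2.602) = P(X > 3.399).
P(X > 3.399) = e^(−1.3664) ≈ 0.255.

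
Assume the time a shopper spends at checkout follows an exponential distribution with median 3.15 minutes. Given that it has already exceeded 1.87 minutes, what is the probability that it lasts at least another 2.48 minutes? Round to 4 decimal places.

For an exponential, median = ln(2)/λ, so λ = ln 2 / 3.15 = 0.220047 per minute.
The exponential is memoryless, so the remaining time is again Exp(λ): the condition X > 1.87 is irrelevant.
P(X > 2.48) = e^(−0.54572) ≈ 0.5794.

0.5794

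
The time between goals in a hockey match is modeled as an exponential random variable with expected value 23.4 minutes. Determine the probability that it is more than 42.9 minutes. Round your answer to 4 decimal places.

0.1599

The rate is λ = 1/23.4 = 0.042735 per minute.
P(X > 42.9) = e^(−λ·42.9) = e^(−1.8333) ≈ 0.1599.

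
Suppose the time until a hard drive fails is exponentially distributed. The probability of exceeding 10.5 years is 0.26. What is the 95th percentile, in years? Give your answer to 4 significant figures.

23.35

e^(−λ·10.5) = 0.26 ⇒ λ = −ln(0.26)/10.5 = 0.128293.
95th percentile: 1 − e^(−λt) = 0.95, t = −ln(0.05)/λ = 23.3508 years.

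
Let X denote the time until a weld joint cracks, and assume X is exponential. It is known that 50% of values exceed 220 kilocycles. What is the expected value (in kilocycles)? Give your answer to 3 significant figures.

e^(−λ·220) = 0.50 ⇒ λ = −ln(0.50)/220 = 0.00315067.
Mean = 1/λ = 317.393 kilocycles.

317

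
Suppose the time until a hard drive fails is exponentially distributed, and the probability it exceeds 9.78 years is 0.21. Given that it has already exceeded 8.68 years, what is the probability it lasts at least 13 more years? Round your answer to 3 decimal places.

0.126

From e^(−λ·9.78) = 0.21, λ = −ln(0.21)/9.78 = 0.159575.
Memoryless: P(X > 8.68+13 | X > 8.68) = P(X > 13) = e^(−0.159575·13) ≈ 0.126.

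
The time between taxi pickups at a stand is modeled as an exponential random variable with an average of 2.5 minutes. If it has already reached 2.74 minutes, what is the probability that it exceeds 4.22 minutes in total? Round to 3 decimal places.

0.553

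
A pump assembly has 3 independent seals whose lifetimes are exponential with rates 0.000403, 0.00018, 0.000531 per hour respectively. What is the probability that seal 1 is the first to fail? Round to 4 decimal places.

0.3618

The time to first failure is exponential with rate Σλ = 0.000403 + 0.00018 + 0.000531 = 0.001114.
P(seal 1 first) = λ_1/Σλ = 0.000403/0.001114 ≈ 0.3618.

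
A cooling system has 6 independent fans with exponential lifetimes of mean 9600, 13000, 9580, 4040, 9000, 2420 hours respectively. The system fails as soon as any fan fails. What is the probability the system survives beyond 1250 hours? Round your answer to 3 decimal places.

The first failure time is exponential with rate Σλ_i = 1/9600 + 1/13000 + 1/9580 + 1/4040 + 1/9000 + 1/2420 = 0.00105733 per hour.
P(min > 1250) = e^(−0.00105733·1250) = e^(−1.3217) ≈ 0.267.

0.267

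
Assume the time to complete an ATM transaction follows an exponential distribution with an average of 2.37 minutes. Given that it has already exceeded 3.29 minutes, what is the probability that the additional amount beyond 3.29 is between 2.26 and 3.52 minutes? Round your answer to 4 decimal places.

0.1589

The rate is λ = 1/2.37 = 0.421941 per minute.
Memoryless: the residual past 3.29 is again Exp(λ).
P(2.26 < residual < 3.52) = e^(−λ·2.26) − e^(−λ·3.52) = 0.38536 − 0.22645 ≈ 0.1589.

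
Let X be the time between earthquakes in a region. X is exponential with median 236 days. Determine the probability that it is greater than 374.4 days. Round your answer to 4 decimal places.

0.3330

For an exponential, median = ln(2)/λ, so λ = ln 2 / 236 = 0.00293706 per day.
P(X > 374.4) = e^(−λ·374.4) = e^(−1.0996) ≈ 0.3330.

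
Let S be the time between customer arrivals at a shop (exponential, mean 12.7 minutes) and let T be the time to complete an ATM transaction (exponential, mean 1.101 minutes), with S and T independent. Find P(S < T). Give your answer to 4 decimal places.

0.0798

λ_1 = 1/12.7 = 0.0787402, λ_2 = 1/1.101 = 0.908265.
For independent exponentials, P(S < T) = λ_1/(λ_1+λ_2) = 0.0787402/0.987005 ≈ 0.0798.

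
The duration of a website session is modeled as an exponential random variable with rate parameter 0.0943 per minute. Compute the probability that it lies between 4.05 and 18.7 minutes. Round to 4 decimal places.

0.5111

P(4.05 < X < 18.7) = e^(−λ·4.05) − e^(−λ·18.7) = 0.68255 − 0.17146 ≈ 0.5111.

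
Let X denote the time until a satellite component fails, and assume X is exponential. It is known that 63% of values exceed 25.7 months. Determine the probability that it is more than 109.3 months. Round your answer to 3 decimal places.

e^(−λ·25.7) = 0.63 ⇒ λ = −ln(0.63)/25.7 = 0.017978.
P(X > 109.3) = e^(−0.017978·109.3) = e^(−1.965) ≈ 0.140.

0.140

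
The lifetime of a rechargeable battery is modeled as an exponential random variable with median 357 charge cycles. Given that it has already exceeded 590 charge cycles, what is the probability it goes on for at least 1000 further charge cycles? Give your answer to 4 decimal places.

0.1435

For an exponential, median = ln(2)/λ, so λ = ln 2 / 357 = 0.00194159 per charge cycle.
The exponential is memoryless, so the remaining time is again Exp(λ): the condition X > 590 is irrelevant.
P(X > 1000) = e^(−1.9416) ≈ 0.1435.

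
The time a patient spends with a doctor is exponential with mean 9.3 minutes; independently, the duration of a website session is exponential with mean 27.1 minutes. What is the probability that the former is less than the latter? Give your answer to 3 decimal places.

0.745

λ_1 = 1/9.3 = 0.107527, λ_2 = 1/27.1 = 0.0369004.
For independent exponentials, P(the former < the latter) = λ_1/(λ_1+λ_2) = 0.107527/0.144427 ≈ 0.745.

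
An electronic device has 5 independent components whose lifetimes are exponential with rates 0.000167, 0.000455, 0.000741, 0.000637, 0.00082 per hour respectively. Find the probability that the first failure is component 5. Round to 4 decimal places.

The time to first failure is exponential with rate Σλ = 0.000167 + 0.000455 + 0.000741 + 0.000637 + 0.00082 = 0.00282.
P(component 5 first) = λ_5/Σλ = 0.00082/0.00282 ≈ 0.2908.

0.2908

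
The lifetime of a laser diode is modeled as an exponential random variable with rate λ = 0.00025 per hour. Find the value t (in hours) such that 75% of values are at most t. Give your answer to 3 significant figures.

5550

Set 1 − e^(−λt) = 0.75, so t = −ln(0.25)/λ = 1.3863/0.00025 ≈ 5545.18 hours.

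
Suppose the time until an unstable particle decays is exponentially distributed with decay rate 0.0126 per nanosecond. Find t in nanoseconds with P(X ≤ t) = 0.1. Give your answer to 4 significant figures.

8.362

Set 1 − e^(−λt) = 0.1, so t = −ln(0.9)/λ = 0.10536/0.0126 ≈ 8.36195 nanoseconds.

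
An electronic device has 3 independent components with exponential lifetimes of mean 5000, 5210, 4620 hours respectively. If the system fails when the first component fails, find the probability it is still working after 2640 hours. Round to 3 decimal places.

0.201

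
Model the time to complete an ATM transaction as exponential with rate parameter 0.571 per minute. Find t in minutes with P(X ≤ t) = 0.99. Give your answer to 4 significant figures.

Set 1 − e^(−λt) = 0.99, so t = −ln(0.01)/λ = 4.6052/0.571 ≈ 8.0651 minutes.

8.065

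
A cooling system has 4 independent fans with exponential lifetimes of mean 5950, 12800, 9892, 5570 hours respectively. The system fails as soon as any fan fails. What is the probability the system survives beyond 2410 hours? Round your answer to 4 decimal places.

0.2809

The first failure time is exponential with rate Σλ_i = 1/5950 + 1/12800 + 1/9892 + 1/5570 = 0.000526817 per hour.
P(min > 2410) = e^(−0.000526817·2410) = e^(−1.2696) ≈ 0.2809.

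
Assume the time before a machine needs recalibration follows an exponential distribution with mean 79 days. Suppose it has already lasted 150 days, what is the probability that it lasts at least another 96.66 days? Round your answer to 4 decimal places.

0.2942

The rate is λ = 1/79 = 0.0126582 per day.
By the memoryless property, P(X > 150+96.66 | X > 150) = P(X > 96.66).
P(X > 96.66) = e^(−1.2235) ≈ 0.2942.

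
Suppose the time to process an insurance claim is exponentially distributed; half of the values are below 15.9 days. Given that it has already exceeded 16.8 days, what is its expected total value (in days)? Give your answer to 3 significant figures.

39.7

For an exponential, median = ln(2)/λ, so λ = ln 2 / 15.9 = 0.0435942 per day.
By memorylessness, E[X | X > 16.8] = 16.8 + 1/λ = 16.8 + 22.9389 = 39.7389 days.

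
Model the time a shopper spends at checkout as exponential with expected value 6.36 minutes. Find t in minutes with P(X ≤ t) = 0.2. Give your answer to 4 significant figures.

The rate is λ = 1/6.36 = 0.157233 per minute.
Set 1 − e^(−λt) = 0.2, so t = −ln(0.8)/λ = 0.22314/0.157233 ≈ 1.41919 minutes.

1.419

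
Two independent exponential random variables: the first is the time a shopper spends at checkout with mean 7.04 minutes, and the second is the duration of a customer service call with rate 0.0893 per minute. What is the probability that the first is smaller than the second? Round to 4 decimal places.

0.6140

λ_1 = 1/7.04 = 0.142045, λ_2 = 0.0893.
For independent exponentials, P(the first < the second) = λ_1/(λ_1+λ_2) = 0.142045/0.231345 ≈ 0.6140.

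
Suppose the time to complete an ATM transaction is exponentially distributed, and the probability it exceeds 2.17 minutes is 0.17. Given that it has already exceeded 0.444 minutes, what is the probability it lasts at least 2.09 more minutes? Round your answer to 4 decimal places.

0.1815

From e^(−λ·2.17) = 0.17, λ = −ln(0.17)/2.17 = 0.81657.
Memoryless: P(X > 0.444+2.09 | X > 0.444) = P(X > 2.09) = e^(−0.81657·2.09) ≈ 0.1815.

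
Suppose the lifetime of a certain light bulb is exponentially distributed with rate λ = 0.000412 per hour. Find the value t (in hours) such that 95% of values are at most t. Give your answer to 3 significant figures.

7270

Set 1 − e^(−λt) = 0.95, so t = −ln(0.05)/λ = 2.9957/0.000412 ≈ 7271.19 hours.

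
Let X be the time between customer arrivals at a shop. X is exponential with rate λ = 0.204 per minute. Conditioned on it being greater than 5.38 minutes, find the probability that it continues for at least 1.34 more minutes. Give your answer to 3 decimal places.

0.761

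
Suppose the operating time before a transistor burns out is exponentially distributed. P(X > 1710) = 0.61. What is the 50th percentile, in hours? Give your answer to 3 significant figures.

e^(−λ·1710) = 0.61 ⇒ λ = −ln(0.61)/1710 = 0.000289062.
50th percentile: 1 − e^(−λt) = 0.5, t = −ln(0.5)/λ = 2397.92 hours.

2400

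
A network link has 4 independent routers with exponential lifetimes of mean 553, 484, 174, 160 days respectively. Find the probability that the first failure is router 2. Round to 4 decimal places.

Rates: λ_i = 1/mean_i → 0.00180832, 0.00206612, 0.00574713, 0.00625; Σλ = 0.0158716.
P(router 2 first) = λ_2/Σλ = 0.00206612/0.0158716 ≈ 0.1302.

0.1302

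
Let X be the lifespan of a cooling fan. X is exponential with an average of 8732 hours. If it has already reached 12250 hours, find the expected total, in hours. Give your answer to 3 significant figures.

The rate is λ = 1/8732 = 0.000114521 per hour.
By memorylessness, E[X | X > 12250] = 12250 + 1/λ = 12250 + 8732 = 20982 hours.

21000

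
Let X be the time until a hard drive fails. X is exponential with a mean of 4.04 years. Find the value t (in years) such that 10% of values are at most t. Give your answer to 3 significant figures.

0.426

The rate is λ = 1/4.04 = 0.247525 per year.
Set 1 − e^(−λt) = 0.1, so t = −ln(0.9)/λ = 0.10536/0.247525 ≈ 0.425656 years.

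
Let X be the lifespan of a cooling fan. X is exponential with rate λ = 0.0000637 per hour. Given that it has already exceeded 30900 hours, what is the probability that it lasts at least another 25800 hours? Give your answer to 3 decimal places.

P(X > s+t | X > s) = e^(−λ(s+t))/e^(−λs) = e^(−λt), independent of s = 30900.
P(X > 25800) = e^(−1.6435) ≈ 0.193.

0.193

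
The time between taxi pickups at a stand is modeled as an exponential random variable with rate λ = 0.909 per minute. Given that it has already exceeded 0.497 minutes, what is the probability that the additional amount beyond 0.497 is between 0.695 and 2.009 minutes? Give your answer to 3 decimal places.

0.371

Memoryless: the residual past 0.497 is again Exp(λ).
P(0.695 < residual < 2.009) = e^(−λ·0.695) − e^(−λ·2.009) = 0.53166 − 0.16103 ≈ 0.371.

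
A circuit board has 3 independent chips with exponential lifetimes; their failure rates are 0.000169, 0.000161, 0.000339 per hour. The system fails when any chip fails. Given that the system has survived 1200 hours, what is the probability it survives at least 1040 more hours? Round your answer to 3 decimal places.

0.499

Time to first failure ~ Exp(Σλ) with Σλ = 0.000669.
By memorylessness, P(T > 1200+1040 | T > 1200) = P(T > 1040) = e^(−0.000669·1040) ≈ 0.499.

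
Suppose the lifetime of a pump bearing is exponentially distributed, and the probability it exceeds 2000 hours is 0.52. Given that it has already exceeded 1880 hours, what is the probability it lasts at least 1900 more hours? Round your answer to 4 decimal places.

From e^(−λ·2000) = 0.52, λ = −ln(0.52)/2000 = 0.000326963.
Memoryless: P(X > 1880+1900 | X > 1880) = P(X > 1900) = e^(−0.000326963·1900) ≈ 0.5373.

0.5373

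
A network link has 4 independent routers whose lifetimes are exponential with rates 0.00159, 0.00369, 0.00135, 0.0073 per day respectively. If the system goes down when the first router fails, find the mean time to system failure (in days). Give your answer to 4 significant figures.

The time to first failure is exponential with rate Σλ = 0.00159 + 0.00369 + 0.00135 + 0.0073 = 0.01393.
E[min] = 1/Σλ = 1/0.01393 = 71.7875 days.

71.79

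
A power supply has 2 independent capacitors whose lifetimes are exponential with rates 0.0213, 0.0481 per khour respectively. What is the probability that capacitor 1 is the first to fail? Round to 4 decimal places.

0.3069

The time to first failure is exponential with rate Σλ = 0.0213 + 0.0481 = 0.0694.
P(capacitor 1 first) = λ_1/Σλ = 0.0213/0.0694 ≈ 0.3069.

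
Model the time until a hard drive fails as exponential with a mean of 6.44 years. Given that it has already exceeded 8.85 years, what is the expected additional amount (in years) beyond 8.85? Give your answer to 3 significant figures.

The rate is λ = 1/6.44 = 0.15528 per year.
By memorylessness, the remaining amount past any threshold is again Exp(λ) with mean 1/λ = 6.44 years.

6.44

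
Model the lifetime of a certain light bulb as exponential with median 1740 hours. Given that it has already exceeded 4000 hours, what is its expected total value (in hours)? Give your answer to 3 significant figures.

For an exponential, median = ln(2)/λ, so λ = ln 2 / 1740 = 0.00039836 per hour.
By memorylessness, E[X | X > 4000] = 4000 + 1/λ = 4000 + 2510.29 = 6510.29 hours.

6510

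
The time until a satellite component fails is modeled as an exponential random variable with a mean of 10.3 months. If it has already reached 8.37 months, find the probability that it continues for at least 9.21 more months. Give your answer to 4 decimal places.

0.4089

The rate is λ = 1/10.3 = 0.0970874 per month.
The exponential is memoryless, so the remaining time is again Exp(λ): the condition X > 8.37 is irrelevant.
P(X > 9.21) = e^(−0.89417) ≈ 0.4089.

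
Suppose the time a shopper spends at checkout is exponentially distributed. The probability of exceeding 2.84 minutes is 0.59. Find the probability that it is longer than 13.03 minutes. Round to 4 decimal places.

0.0889

e^(−λ·2.84) = 0.59 ⇒ λ = −ln(0.59)/2.84 = 0.185786.
P(X > 13.03) = e^(−0.185786·13.03) = e^(−2.4208) ≈ 0.0889.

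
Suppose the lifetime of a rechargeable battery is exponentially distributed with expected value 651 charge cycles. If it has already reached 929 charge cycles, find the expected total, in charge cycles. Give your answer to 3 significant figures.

1580

The rate is λ = 1/651 = 0.0015361 per charge cycle.
By memorylessness, E[X | X > 929] = 929 + 1/λ = 929 + 651 = 1580 charge cycles.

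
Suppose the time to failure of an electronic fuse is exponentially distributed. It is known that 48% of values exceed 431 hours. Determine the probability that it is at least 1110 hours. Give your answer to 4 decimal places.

0.1510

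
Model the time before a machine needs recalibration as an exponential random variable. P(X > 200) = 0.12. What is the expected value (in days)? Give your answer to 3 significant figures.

94.3

e^(−λ·200) = 0.12 ⇒ λ = −ln(0.12)/200 = 0.0106013.
Mean = 1/λ = 94.3279 days.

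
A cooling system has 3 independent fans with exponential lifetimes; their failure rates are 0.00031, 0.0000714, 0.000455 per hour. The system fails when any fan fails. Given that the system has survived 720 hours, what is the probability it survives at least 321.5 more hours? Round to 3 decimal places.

0.764

Time to first failure ~ Exp(Σλ) with Σλ = 0.0008364.
By memorylessness, P(T > 720+321.5 | T > 720) = P(T > 321.5) = e^(−0.0008364·321.5) ≈ 0.764.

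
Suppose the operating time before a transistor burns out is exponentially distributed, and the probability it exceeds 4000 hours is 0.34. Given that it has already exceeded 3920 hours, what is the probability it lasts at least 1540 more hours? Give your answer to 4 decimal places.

0.6601

From e^(−λ·4000) = 0.34, λ = −ln(0.34)/4000 = 0.000269702.
Memoryless: P(X > 3920+1540 | X > 3920) = P(X > 1540) = e^(−0.000269702·1540) ≈ 0.6601.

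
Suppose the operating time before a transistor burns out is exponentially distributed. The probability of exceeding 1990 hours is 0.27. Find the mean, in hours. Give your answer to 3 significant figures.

e^(−λ·1990) = 0.27 ⇒ λ = −ln(0.27)/1990 = 0.000657956.
Mean = 1/λ = 1519.86 hours.

1520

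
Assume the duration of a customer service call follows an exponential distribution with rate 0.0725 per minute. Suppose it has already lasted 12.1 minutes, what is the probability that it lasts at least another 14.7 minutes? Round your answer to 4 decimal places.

The exponential is memoryless, so the remaining time is again Exp(λ): the condition X > 12.1 is irrelevant.
P(X > 14.7) = e^(−1.0657) ≈ 0.3445.

0.3445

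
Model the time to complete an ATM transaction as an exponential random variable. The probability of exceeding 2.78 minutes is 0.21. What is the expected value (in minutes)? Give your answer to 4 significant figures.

e^(−λ·2.78) = 0.21 ⇒ λ = −ln(0.21)/2.78 = 0.561384.
Mean = 1/λ = 1.78131 minutes.

1.781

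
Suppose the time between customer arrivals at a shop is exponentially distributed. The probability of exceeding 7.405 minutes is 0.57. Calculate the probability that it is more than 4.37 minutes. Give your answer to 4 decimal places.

0.7177

e^(−λ·7.405) = 0.57 ⇒ λ = −ln(0.57)/7.405 = 0.0759107.
P(X > 4.37) = e^(−0.0759107·4.37) = e^(−0.33173) ≈ 0.7177.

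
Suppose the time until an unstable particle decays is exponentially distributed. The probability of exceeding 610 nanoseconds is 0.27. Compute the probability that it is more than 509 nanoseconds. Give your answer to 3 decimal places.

e^(−λ·610) = 0.27 ⇒ λ = −ln(0.27)/610 = 0.00214645.
P(X > 509) = e^(−0.00214645·509) = e^(−1.0925) ≈ 0.335.

0.335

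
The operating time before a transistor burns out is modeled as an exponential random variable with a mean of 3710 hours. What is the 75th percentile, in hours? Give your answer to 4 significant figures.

5143

The rate is λ = 1/3710 = 0.000269542 per hour.
Set 1 − e^(−λt) = 0.75, so t = −ln(0.25)/λ = 1.3863/0.000269542 ≈ 5143.15 hours.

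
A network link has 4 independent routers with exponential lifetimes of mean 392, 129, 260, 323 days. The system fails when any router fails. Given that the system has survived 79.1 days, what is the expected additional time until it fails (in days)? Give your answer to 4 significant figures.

First-failure rate Σλ = 1/392 + 1/129 + 1/260 + 1/323 = 0.0172451.
By memorylessness the expected residual is 1/Σλ = 57.9875 days, regardless of the 79.1 already elapsed.

57.99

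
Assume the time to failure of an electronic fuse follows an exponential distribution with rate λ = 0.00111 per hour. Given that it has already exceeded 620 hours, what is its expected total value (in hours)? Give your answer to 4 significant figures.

By memorylessness, E[X | X > 620] = 620 + 1/λ = 620 + 900.901 = 1520.9 hours.

1521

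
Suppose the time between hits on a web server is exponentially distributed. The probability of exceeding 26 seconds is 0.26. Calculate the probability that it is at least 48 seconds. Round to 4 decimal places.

e^(−λ·26) = 0.26 ⇒ λ = −ln(0.26)/26 = 0.0518105.
P(X > 48) = e^(−0.0518105·48) = e^(−2.4869) ≈ 0.0832.

0.0832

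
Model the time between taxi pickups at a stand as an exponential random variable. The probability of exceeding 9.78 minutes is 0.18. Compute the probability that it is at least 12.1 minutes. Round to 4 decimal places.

0.1198

e^(−λ·9.78) = 0.18 ⇒ λ = −ln(0.18)/9.78 = 0.175337.
P(X > 12.1) = e^(−0.175337·12.1) = e^(−2.1216) ≈ 0.1198.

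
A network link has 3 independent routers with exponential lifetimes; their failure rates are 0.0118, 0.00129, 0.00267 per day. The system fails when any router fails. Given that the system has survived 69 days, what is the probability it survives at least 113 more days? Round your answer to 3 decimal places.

0.168

Time to first failure ~ Exp(Σλ) with Σλ = 0.01576.
By memorylessness, P(T > 69+113 | T > 69) = P(T > 113) = e^(−0.01576·113) ≈ 0.168.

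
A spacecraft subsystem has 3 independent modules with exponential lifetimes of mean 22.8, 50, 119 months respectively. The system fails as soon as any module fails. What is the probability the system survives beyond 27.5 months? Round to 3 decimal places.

0.137

The first failure time is exponential with rate Σλ_i = 1/22.8 + 1/50 + 1/119 = 0.072263 per month.
P(min > 27.5) = e^(−0.072263·27.5) = e^(−1.9872) ≈ 0.137.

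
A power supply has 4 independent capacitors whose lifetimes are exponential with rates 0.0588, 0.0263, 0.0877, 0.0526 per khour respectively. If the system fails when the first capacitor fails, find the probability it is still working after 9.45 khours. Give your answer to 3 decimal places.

0.119

The time to first failure is exponential with rate Σλ = 0.0588 + 0.0263 + 0.0877 + 0.0526 = 0.2254.
P(min > 9.45) = e^(−0.2254·9.45) = e^(−2.13) ≈ 0.119.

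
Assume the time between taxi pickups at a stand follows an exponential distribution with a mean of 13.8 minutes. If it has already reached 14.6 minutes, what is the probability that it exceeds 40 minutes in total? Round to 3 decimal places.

The rate is λ = 1/13.8 = 0.0724638 per minute.
The exponential is memoryless, so the remaining time is again Exp(λ): the condition X > 14.6 is irrelevant.
P(X > 25.4) = e^(−1.8406) ≈ 0.159.

0.159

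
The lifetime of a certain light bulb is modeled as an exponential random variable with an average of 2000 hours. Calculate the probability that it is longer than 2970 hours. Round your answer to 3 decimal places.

0.227

The rate is λ = 1/2000 = 0.0005 per hour.
P(X > 2970) = e^(−λ·2970) = e^(−1.485) ≈ 0.227.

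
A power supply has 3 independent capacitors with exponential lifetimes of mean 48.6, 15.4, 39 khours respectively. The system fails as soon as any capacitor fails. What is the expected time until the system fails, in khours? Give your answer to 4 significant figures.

8.997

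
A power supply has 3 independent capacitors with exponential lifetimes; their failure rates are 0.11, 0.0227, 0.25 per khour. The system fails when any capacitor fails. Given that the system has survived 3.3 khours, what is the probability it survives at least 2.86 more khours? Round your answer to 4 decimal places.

0.3347

Time to first failure ~ Exp(Σλ) with Σλ = 0.3827.
By memorylessness, P(T > 3.3+2.86 | T > 3.3) = P(T > 2.86) = e^(−0.3827·2.86) ≈ 0.3347.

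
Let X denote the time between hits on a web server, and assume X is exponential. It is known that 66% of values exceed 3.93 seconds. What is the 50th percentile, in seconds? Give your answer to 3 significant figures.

6.56

e^(−λ·3.93) = 0.66 ⇒ λ = −ln(0.66)/3.93 = 0.105729.
50th percentile: 1 − e^(−λt) = 0.5, t = −ln(0.5)/λ = 6.55588 seconds.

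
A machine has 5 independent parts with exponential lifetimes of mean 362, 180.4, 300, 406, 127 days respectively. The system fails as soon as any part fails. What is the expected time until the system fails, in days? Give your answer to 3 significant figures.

45.5

The first failure time is exponential with rate Σλ_i = 1/362 + 1/180.4 + 1/300 + 1/406 + 1/127 = 0.0219761 per day.
E[min] = 1/Σλ = 1/0.0219761 = 45.504 days.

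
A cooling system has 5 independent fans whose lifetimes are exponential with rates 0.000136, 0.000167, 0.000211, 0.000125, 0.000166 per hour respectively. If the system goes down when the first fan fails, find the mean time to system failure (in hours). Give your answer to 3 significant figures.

1240

The time to first failure is exponential with rate Σλ = 0.000136 + 0.000167 + 0.000211 + 0.000125 + 0.000166 = 0.000805.
E[min] = 1/Σλ = 1/0.000805 = 1242.24 hours.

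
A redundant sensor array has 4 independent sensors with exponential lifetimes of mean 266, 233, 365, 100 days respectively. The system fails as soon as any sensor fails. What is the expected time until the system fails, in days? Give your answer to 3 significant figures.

The first failure time is exponential with rate Σλ_i = 1/266 + 1/233 + 1/365 + 1/100 = 0.020791 per day.
E[min] = 1/Σλ = 1/0.020791 = 48.0978 days.

48.1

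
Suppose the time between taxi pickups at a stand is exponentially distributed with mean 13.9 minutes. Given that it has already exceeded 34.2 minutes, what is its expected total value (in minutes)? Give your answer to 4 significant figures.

48.10

The rate is λ = 1/13.9 = 0.0719424 per minute.
By memorylessness, E[X | X > 34.2] = 34.2 + 1/λ = 34.2 + 13.9 = 48.1 minutes.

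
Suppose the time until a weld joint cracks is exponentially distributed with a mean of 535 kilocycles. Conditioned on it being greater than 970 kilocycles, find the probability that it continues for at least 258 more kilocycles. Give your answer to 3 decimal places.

0.617

The rate is λ = 1/535 = 0.00186916 per kilocycle.
The exponential is memoryless, so the remaining time is again Exp(λ): the condition X > 970 is irrelevant.
P(X > 258) = e^(−0.48224) ≈ 0.617.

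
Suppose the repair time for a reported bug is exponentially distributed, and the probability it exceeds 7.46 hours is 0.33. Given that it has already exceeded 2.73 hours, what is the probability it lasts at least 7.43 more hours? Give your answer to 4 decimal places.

From e^(−λ·7.46) = 0.33, λ = −ln(0.33)/7.46 = 0.148614.
Memoryless: P(X > 2.73+7.43 | X > 2.73) = P(X > 7.43) = e^(−0.148614·7.43) ≈ 0.3315.

0.3315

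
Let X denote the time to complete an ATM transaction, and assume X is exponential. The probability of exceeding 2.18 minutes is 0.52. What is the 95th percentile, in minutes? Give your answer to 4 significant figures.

e^(−λ·2.18) = 0.52 ⇒ λ = −ln(0.52)/2.18 = 0.299966.
95th percentile: 1 − e^(−λt) = 0.95, t = −ln(0.05)/λ = 9.9869 minutes.

9.987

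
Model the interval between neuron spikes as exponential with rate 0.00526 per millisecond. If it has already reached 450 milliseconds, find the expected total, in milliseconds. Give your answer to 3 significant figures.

640

By memorylessness, E[X | X > 450] = 450 + 1/λ = 450 + 190.114 = 640.114 milliseconds.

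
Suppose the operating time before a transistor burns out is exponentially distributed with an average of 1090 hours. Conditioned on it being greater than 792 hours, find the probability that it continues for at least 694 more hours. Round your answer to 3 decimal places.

0.529

The rate is λ = 1/1090 = 0.000917431 per hour.
P(X > s+t | X > s) = e^(−λ(s+t))/e^(−λs) = e^(−λt), independent of s = 792.
P(X > 694) = e^(−0.6367) ≈ 0.529.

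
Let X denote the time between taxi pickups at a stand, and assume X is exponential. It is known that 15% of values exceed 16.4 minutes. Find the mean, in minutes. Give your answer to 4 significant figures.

8.645

e^(−λ·16.4) = 0.15 ⇒ λ = −ln(0.15)/16.4 = 0.115678.
Mean = 1/λ = 8.64468 minutes.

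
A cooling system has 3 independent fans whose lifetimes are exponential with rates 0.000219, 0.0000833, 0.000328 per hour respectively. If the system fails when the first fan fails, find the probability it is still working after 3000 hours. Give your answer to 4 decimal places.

0.1509

The time to first failure is exponential with rate Σλ = 0.000219 + 0.0000833 + 0.000328 = 0.0006303.
P(min > 3000) = e^(−0.0006303·3000) = e^(−1.8909) ≈ 0.1509.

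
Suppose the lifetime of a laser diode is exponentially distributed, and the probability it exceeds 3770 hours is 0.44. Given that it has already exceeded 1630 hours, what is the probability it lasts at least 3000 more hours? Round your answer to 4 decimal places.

0.5203

From e^(−λ·3770) = 0.44, λ = −ln(0.44)/3770 = 0.000217767.
Memoryless: P(X > 1630+3000 | X > 1630) = P(X > 3000) = e^(−0.000217767·3000) ≈ 0.5203.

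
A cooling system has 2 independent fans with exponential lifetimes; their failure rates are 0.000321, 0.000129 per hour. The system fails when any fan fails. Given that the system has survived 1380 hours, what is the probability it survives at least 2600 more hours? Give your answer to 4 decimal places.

Time to first failure ~ Exp(Σλ) with Σλ = 0.00045.
By memorylessness, P(T > 1380+2600 | T > 1380) = P(T > 2600) = e^(−0.00045·2600) ≈ 0.3104.

0.3104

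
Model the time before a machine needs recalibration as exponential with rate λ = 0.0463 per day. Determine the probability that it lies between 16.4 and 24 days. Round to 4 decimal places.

0.1388

P(16.4 < X < 24) = e^(−λ·16.4) − e^(−λ·24) = 0.46798 − 0.32916 ≈ 0.1388.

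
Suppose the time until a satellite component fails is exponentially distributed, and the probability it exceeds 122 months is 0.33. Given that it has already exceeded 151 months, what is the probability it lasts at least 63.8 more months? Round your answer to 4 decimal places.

0.5600

From e^(−λ·122) = 0.33, λ = −ln(0.33)/122 = 0.0090874.
Memoryless: P(X > 151+63.8 | X > 151) = P(X > 63.8) = e^(−0.0090874·63.8) ≈ 0.5600.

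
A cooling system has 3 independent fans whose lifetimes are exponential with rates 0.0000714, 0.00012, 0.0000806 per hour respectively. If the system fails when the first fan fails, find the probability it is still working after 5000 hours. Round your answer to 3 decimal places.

The time to first failure is exponential with rate Σλ = 0.0000714 + 0.00012 + 0.0000806 = 0.000272.
P(min > 5000) = e^(−0.000272·5000) = e^(−1.36) ≈ 0.257.

0.257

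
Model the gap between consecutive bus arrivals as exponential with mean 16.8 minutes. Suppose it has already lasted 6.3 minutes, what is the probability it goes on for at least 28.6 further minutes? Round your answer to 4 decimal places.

0.1822

The rate is λ = 1/16.8 = 0.0595238 per minute.
By the memoryless property, P(X > 6.3+28.6 | X > 6.3) = P(X > 28.6).
P(X > 28.6) = e^(−1.7024) ≈ 0.1822.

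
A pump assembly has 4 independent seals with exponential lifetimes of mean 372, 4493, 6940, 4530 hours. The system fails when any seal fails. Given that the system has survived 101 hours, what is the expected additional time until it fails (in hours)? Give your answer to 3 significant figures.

First-failure rate Σλ = 1/372 + 1/4493 + 1/6940 + 1/4530 = 0.00327558.
By memorylessness the expected residual is 1/Σλ = 305.289 hours, regardless of the 101 already elapsed.

305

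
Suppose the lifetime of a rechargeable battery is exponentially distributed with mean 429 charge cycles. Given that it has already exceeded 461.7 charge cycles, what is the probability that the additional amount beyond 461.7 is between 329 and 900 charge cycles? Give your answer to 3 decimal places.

The rate is λ = 1/429 = 0.002331 per charge cycle.
Memoryless: the residual past 461.7 is again Exp(λ).
P(329 < residual < 900) = e^(−λ·329) − e^(−λ·900) = 0.46445 − 0.12271 ≈ 0.342.

0.342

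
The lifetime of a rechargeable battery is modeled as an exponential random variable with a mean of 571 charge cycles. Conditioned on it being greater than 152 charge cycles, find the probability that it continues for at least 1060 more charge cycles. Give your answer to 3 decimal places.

The rate is λ = 1/571 = 0.00175131 per charge cycle.
P(X > s+t | X > s) = e^(−λ(s+t))/e^(−λs) = e^(−λt), independent of s = 152.
P(X > 1060) = e^(−1.8564) ≈ 0.156.

0.156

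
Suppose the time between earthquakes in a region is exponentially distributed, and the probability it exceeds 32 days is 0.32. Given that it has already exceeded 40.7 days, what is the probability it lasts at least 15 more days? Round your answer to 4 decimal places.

From e^(−λ·32) = 0.32, λ = −ln(0.32)/32 = 0.0356073.
Memoryless: P(X > 40.7+15 | X > 40.7) = P(X > 15) = e^(−0.0356073·15) ≈ 0.5862.

0.5862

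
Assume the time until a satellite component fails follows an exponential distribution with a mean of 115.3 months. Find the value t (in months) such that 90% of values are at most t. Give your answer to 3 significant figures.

The rate is λ = 1/115.3 = 0.00867303 per month.
Set 1 − e^(−λt) = 0.9, so t = −ln(0.1)/λ = 2.3026/0.00867303 ≈ 265.488 months.

265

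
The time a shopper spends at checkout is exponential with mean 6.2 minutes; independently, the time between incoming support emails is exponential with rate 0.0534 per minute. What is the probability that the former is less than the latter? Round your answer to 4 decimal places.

0.7513

λ_1 = 1/6.2 = 0.16129, λ_2 = 0.0534.
For independent exponentials, P(the former < the latter) = λ_1/(λ_1+λ_2) = 0.16129/0.21469 ≈ 0.7513.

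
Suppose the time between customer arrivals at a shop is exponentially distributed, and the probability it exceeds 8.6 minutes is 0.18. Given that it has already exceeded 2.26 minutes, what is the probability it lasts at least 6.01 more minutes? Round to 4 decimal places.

0.3017

From e^(−λ·8.6) = 0.18, λ = −ln(0.18)/8.6 = 0.199395.
Memoryless: P(X > 2.26+6.01 | X > 2.26) = P(X > 6.01) = e^(−0.199395·6.01) ≈ 0.3017.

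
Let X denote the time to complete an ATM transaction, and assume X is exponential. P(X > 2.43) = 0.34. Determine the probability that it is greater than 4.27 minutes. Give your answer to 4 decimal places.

0.1502

e^(−λ·2.43) = 0.34 ⇒ λ = −ln(0.34)/2.43 = 0.443955.
P(X > 4.27) = e^(−0.443955·4.27) = e^(−1.8957) ≈ 0.1502.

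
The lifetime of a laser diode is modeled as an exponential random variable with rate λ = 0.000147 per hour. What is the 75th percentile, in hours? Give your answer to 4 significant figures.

Set 1 − e^(−λt) = 0.75, so t = −ln(0.25)/λ = 1.3863/0.000147 ≈ 9430.57 hours.

9431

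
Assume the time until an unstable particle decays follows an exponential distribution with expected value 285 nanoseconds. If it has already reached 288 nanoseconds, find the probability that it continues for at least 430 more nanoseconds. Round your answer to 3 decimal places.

The rate is λ = 1/285 = 0.00350877 per nanosecond.
By the memoryless property, P(X > 288+430 | X > 288) = P(X > 430).
P(X > 430) = e^(−1.5088) ≈ 0.221.

0.221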